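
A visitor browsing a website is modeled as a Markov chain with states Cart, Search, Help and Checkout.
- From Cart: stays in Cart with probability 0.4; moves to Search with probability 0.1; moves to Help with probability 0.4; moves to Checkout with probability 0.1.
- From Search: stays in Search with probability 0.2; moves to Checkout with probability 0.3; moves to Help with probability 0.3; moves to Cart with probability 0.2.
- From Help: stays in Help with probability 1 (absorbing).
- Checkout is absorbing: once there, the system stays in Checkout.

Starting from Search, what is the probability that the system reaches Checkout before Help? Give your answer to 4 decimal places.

Let h(s) be the probability of absorption at Checkout starting from transient state s. Then h(Checkout) = 1 and h(Help) = 0. By first-step analysis:
h(Cart) = 0.4·h(Cart) + 0.1·h(Search) + 0.4·0 + 0.1·1
h(Search) = 0.2·h(Cart) + 0.2·h(Search) + 0.3·0 + 0.3·1
Solving: h(Cart) = 0.2391, h(Search) = 0.4348.
Starting from Search, the probability is 0.4348.

0.4348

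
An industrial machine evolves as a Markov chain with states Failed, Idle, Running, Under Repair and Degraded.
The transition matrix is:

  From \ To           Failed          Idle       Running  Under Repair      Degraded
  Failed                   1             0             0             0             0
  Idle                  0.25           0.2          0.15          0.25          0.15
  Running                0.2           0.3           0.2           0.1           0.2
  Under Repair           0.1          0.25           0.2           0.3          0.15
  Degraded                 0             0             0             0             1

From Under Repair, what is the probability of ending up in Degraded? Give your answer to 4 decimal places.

0.5057

Let h(s) be the probability of absorption at Degraded starting from transient state s. Then h(Degraded) = 1 and h(Failed) = 0. By first-step analysis:
h(Idle) = 0.25·0 + 0.2·h(Idle) + 0.15·h(Running) + 0.25·h(Under Repair) + 0.15·1
h(Running) = 0.2·0 + 0.3·h(Idle) + 0.2·h(Running) + 0.1·h(Under Repair) + 0.2·1
h(Under Repair) = 0.1·0 + 0.25·h(Idle) + 0.2·h(Running) + 0.3·h(Under Repair) + 0.15·1
Solving: h(Idle) = 0.4348, h(Running) = 0.4763, h(Under Repair) = 0.5057.
Starting from Under Repair, the probability is 0.5057.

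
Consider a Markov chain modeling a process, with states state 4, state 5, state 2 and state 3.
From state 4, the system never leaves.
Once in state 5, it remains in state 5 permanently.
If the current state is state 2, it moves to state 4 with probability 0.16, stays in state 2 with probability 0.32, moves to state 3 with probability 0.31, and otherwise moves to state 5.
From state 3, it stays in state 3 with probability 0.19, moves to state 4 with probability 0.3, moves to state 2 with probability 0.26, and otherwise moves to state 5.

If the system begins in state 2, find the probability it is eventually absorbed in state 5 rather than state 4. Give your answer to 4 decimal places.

Let h(s) be the probability of absorption at state 5 starting from transient state s. Then h(state 5) = 1 and h(state 4) = 0. By first-step analysis:
h(state 2) = 0.16·0 + 0.21·1 + 0.32·h(state 2) + 0.31·h(state 3)
h(state 3) = 0.3·0 + 0.25·1 + 0.26·h(state 2) + 0.19·h(state 3)
Solving: h(state 2) = 0.5266, h(state 3) = 0.4777.
Starting from state 2, the probability is 0.5266.

0.5266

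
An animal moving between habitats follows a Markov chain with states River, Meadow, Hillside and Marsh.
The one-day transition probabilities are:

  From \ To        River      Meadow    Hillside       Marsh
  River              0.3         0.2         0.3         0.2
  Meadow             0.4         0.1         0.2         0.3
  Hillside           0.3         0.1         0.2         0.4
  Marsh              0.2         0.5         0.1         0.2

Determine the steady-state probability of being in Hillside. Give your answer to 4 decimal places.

0.2033

Let the stationary distribution be π with π = πP and π_1 + π_2 + π_3 + π_4 = 1.
π_1 = 0.3·π_1 + 0.4·π_2 + 0.3·π_3 + 0.2·π_4
π_2 = 0.2·π_1 + 0.1·π_2 + 0.1·π_3 + 0.5·π_4
π_3 = 0.3·π_1 + 0.2·π_2 + 0.2·π_3 + 0.1·π_4
Solving with the normalization constraint gives π = (0.2971, 0.2354, 0.2033, 0.2642).
So the stationary probability of Hillside is 0.2033.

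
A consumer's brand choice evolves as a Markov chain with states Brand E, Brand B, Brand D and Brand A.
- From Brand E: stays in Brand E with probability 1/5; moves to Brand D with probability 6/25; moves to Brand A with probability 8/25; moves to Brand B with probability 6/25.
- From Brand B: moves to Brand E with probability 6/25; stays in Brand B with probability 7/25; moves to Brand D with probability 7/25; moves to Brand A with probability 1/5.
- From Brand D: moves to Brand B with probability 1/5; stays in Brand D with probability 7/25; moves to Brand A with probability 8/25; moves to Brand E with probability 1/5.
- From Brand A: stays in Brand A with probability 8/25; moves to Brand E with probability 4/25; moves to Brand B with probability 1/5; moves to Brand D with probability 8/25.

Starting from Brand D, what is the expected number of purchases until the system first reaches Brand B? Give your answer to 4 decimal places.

4.8196

Let t(s) be the expected number of purchases to first reach Brand B from state s, with t(Brand B) = 0. Conditioning on the first purchase:
t(Brand E) = 1 + 0.2·t(Brand E) + 0.24·t(Brand D) + 0.32·t(Brand A)
t(Brand D) = 1 + 0.2·t(Brand E) + 0.28·t(Brand D) + 0.32·t(Brand A)
t(Brand A) = 1 + 0.16·t(Brand E) + 0.32·t(Brand D) + 0.32·t(Brand A)
Solving: t(Brand E) = 4.6268, t(Brand D) = 4.8196, t(Brand A) = 4.8273.
Expected purchases from Brand D to Brand B: 4.8196.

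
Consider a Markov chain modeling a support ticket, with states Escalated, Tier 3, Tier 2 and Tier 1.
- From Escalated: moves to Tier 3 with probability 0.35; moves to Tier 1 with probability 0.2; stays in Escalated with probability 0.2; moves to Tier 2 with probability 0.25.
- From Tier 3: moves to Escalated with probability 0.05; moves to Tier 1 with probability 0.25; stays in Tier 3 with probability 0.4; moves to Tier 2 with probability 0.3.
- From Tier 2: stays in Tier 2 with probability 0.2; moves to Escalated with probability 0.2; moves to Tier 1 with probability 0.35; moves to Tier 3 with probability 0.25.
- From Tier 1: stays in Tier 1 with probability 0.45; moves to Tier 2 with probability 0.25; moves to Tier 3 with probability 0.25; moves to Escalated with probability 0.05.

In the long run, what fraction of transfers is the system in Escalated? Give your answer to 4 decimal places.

Let the stationary distribution be π with π = πP and π_1 + π_2 + π_3 + π_4 = 1.
π_1 = 0.2·π_1 + 0.05·π_2 + 0.2·π_3 + 0.05·π_4
π_2 = 0.35·π_1 + 0.4·π_2 + 0.25·π_3 + 0.25·π_4
π_3 = 0.25·π_1 + 0.3·π_2 + 0.2·π_3 + 0.25·π_4
Solving with the normalization constraint gives π = (0.1034, 0.3063, 0.2527, 0.3376).
So the stationary probability of Escalated is 0.1034.

0.1034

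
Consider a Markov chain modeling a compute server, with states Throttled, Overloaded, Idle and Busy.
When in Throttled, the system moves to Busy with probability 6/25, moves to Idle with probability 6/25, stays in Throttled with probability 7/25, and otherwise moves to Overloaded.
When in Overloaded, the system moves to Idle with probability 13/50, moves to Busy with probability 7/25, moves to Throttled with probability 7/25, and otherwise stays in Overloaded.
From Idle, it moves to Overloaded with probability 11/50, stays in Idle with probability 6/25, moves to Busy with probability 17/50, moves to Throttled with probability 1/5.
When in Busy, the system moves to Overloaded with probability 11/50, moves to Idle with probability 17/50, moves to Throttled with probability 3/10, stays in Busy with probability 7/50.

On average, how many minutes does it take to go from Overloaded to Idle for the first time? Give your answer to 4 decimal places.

3.6609

Let t(s) be the expected number of minutes to first reach Idle from state s, with t(Idle) = 0. Conditioning on the first minute:
t(Throttled) = 1 + 0.28·t(Throttled) + 0.24·t(Overloaded) + 0.24·t(Busy)
t(Overloaded) = 1 + 0.28·t(Throttled) + 0.18·t(Overloaded) + 0.28·t(Busy)
t(Busy) = 1 + 0.3·t(Throttled) + 0.22·t(Overloaded) + 0.14·t(Busy)
Solving: t(Throttled) = 3.7444, t(Overloaded) = 3.6609, t(Busy) = 3.4055.
Expected minutes from Overloaded to Idle: 3.6609.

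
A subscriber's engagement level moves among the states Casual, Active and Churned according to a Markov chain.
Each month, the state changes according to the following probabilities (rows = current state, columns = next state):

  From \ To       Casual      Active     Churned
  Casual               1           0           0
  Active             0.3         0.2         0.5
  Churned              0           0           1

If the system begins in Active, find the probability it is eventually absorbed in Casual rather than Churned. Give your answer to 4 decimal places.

0.3750

Let h(s) be the probability of absorption at Casual starting from transient state s. Then h(Casual) = 1 and h(Churned) = 0. By first-step analysis:
h(Active) = 0.3·1 + 0.2·h(Active) + 0.5·0
Solving: h(Active) = 0.3750.
Starting from Active, the probability is 0.3750.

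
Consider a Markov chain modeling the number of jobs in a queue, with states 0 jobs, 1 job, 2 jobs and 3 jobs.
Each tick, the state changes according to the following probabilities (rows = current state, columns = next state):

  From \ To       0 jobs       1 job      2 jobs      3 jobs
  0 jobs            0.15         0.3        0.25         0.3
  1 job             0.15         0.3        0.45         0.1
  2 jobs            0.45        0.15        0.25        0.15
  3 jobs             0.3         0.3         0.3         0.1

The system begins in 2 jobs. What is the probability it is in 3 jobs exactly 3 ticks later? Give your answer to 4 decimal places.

0.1639

Propagate the distribution vector 3 ticks from 2 jobs.
After 0 ticks: (0.0000, 0.0000, 1.0000, 0.0000)
After 1 tick: (0.4500, 0.1500, 0.2500, 0.1500)
After 2 ticks: (0.2475, 0.2625, 0.2875, 0.2025)
After 3 ticks: (0.2666, 0.2569, 0.3126, 0.1639)
P(in 3 jobs after 3 ticks) = 0.1639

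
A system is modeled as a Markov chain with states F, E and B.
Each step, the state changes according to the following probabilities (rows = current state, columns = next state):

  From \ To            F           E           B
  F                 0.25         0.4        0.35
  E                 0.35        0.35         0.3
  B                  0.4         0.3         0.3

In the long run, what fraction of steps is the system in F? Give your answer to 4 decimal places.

0.3326

Let the stationary distribution be π with π = πP and π_1 + π_2 + π_3 = 1.
π_1 = 0.25·π_1 + 0.35·π_2 + 0.4·π_3
π_2 = 0.4·π_1 + 0.35·π_2 + 0.3·π_3
Solving with the normalization constraint gives π = (0.3326, 0.3508, 0.3166).
So the stationary probability of F is 0.3326.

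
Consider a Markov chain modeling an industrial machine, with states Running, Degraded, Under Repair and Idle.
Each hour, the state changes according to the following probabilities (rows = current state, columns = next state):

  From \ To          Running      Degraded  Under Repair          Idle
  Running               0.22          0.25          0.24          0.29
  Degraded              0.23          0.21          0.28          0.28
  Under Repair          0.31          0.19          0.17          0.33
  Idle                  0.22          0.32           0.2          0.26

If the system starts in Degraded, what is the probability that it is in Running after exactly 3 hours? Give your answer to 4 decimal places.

0.2420

Propagate the distribution vector 3 hours from Degraded.
After 0 hours: (0.0000, 1.0000, 0.0000, 0.0000)
After 1 hour: (0.2300, 0.2100, 0.2800, 0.2800)
After 2 hours: (0.2473, 0.2444, 0.2176, 0.2907)
After 3 hours: (0.2420, 0.2475, 0.2229, 0.2875)
P(in Running after 3 hours) = 0.2420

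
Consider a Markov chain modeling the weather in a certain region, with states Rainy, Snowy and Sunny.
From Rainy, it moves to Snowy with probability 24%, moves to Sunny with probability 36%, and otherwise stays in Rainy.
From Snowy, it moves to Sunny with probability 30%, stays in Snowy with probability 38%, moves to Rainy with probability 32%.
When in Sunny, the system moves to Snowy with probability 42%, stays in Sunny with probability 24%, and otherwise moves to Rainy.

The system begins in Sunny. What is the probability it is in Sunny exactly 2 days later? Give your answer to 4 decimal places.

Sum over the intermediate state after 1 day:
P = P(Sunny→Rainy)·P(Rainy→Sunny) + P(Sunny→Snowy)·P(Snowy→Sunny) + P(Sunny→Sunny)·P(Sunny→Sunny)
  = 0.34×0.36 + 0.42×0.3 + 0.24×0.24
  = 0.1224 + 0.1260 + 0.0576 = 0.3060

0.3060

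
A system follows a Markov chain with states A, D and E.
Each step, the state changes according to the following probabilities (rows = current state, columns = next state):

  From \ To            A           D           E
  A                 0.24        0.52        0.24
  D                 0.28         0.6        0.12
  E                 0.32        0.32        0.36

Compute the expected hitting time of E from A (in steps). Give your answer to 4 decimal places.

Let t(s) be the expected number of steps to first reach E from state s, with t(E) = 0. Conditioning on the first step:
t(A) = 1 + 0.24·t(A) + 0.52·t(D)
t(D) = 1 + 0.28·t(A) + 0.6·t(D)
Solving: t(A) = 5.8081, t(D) = 6.5657.
Expected steps from A to E: 5.8081.

5.8081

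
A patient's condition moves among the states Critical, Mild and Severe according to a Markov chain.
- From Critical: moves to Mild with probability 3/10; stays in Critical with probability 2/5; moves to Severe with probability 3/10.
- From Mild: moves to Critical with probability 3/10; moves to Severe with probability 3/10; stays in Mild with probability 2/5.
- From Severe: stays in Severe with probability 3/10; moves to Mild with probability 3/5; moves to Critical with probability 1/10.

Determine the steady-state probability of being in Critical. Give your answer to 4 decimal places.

Let the stationary distribution be π with π = πP and π_1 + π_2 + π_3 = 1.
π_1 = 0.4·π_1 + 0.3·π_2 + 0.1·π_3
π_2 = 0.3·π_1 + 0.4·π_2 + 0.6·π_3
Solving with the normalization constraint gives π = (0.2667, 0.4333, 0.3000).
So the stationary probability of Critical is 0.2667.

0.2667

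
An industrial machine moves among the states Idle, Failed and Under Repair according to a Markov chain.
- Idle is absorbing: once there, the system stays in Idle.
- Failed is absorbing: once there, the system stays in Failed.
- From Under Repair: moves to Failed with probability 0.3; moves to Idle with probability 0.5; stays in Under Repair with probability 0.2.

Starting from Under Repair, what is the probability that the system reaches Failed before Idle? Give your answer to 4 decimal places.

Let h(s) be the probability of absorption at Failed starting from transient state s. Then h(Failed) = 1 and h(Idle) = 0. By first-step analysis:
h(Under Repair) = 0.5·0 + 0.3·1 + 0.2·h(Under Repair)
Solving: h(Under Repair) = 0.3750.
Starting from Under Repair, the probability is 0.3750.

0.3750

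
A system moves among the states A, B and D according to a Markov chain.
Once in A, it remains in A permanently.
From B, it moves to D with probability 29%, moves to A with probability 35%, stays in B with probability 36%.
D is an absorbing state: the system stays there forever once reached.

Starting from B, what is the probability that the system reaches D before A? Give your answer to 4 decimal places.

0.4531

Let h(s) be the probability of absorption at D starting from transient state s. Then h(D) = 1 and h(A) = 0. By first-step analysis:
h(B) = 0.35·0 + 0.36·h(B) + 0.29·1
Solving: h(B) = 0.4531.
Starting from B, the probability is 0.4531.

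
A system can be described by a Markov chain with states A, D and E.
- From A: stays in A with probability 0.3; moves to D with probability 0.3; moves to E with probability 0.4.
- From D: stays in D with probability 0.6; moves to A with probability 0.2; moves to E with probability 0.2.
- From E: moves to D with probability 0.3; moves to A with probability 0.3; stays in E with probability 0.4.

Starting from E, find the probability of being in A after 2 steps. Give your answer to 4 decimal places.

0.2700

Sum over the intermediate state after 1 step:
P = P(E→A)·P(A→A) + P(E→D)·P(D→A) + P(E→E)·P(E→A)
  = 0.3×0.3 + 0.3×0.2 + 0.4×0.3
  = 0.0900 + 0.0600 + 0.1200 = 0.2700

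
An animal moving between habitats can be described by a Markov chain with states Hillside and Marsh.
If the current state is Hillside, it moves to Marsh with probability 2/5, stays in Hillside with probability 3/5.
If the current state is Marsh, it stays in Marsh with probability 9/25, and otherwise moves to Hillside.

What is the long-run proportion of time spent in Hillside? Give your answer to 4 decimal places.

0.6154

Let the stationary distribution be π with π = πP and π_1 + π_2 = 1.
π_1 = 0.6·π_1 + 0.64·π_2
Solving with the normalization constraint gives π = (0.6154, 0.3846).
So the stationary probability of Hillside is 0.6154.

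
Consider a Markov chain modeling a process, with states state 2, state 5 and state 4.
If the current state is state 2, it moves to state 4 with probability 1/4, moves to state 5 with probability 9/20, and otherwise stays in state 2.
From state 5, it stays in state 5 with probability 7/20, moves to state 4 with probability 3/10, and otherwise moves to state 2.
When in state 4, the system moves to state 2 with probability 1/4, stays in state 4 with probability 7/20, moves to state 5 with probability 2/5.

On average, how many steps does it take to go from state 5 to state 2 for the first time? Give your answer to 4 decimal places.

Let t(s) be the expected number of steps to first reach state 2 from state s, with t(state 2) = 0. Conditioning on the first step:
t(state 5) = 1 + 0.35·t(state 5) + 0.3·t(state 4)
t(state 4) = 1 + 0.4·t(state 5) + 0.35·t(state 4)
Solving: t(state 5) = 3.1405, t(state 4) = 3.4711.
Expected steps from state 5 to state 2: 3.1405.

3.1405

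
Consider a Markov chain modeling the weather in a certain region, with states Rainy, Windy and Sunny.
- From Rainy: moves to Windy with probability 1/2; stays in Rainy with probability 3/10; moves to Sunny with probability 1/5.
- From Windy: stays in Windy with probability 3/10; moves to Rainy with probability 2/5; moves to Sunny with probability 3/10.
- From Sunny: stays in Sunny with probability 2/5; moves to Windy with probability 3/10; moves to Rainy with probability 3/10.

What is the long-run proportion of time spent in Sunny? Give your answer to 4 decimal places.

0.2959

Let the stationary distribution be π with π = πP and π_1 + π_2 + π_3 = 1.
π_1 = 0.3·π_1 + 0.4·π_2 + 0.3·π_3
π_2 = 0.5·π_1 + 0.3·π_2 + 0.3·π_3
Solving with the normalization constraint gives π = (0.3367, 0.3673, 0.2959).
So the stationary probability of Sunny is 0.2959.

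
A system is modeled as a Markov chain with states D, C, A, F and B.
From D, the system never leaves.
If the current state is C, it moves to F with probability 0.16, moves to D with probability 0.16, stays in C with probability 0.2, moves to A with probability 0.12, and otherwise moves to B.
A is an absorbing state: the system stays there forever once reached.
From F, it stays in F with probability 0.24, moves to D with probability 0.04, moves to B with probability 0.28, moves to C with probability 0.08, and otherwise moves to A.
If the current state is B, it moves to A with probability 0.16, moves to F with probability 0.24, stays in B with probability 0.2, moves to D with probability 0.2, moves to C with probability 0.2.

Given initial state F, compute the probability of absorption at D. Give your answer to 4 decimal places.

0.2629

Let h(s) be the probability of absorption at D starting from transient state s. Then h(D) = 1 and h(A) = 0. By first-step analysis:
h(C) = 0.16·1 + 0.2·h(C) + 0.12·0 + 0.16·h(F) + 0.36·h(B)
h(F) = 0.04·1 + 0.08·h(C) + 0.36·0 + 0.24·h(F) + 0.28·h(B)
h(B) = 0.2·1 + 0.2·h(C) + 0.16·0 + 0.24·h(F) + 0.2·h(B)
Solving: h(C) = 0.4513, h(F) = 0.2629, h(B) = 0.4417.
Starting from F, the probability is 0.2629.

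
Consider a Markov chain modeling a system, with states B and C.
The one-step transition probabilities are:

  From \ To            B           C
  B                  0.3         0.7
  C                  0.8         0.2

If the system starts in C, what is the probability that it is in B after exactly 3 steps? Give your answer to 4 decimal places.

0.6000

Propagate the distribution vector 3 steps from C.
After 0 steps: (0.0000, 1.0000)
After 1 step: (0.8000, 0.2000)
After 2 steps: (0.4000, 0.6000)
After 3 steps: (0.6000, 0.4000)
P(in B after 3 steps) = 0.6000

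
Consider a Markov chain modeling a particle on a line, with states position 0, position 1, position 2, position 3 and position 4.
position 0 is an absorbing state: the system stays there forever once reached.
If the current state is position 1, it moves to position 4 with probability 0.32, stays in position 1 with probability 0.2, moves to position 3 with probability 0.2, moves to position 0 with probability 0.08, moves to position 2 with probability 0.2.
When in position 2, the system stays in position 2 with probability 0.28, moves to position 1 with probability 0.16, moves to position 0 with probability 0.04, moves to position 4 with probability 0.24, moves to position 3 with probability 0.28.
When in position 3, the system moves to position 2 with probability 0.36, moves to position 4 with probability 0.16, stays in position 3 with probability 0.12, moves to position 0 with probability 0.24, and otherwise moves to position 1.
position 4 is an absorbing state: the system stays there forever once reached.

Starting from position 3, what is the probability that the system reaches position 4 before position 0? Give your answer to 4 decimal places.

0.5737

Let h(s) be the probability of absorption at position 4 starting from transient state s. Then h(position 4) = 1 and h(position 0) = 0. By first-step analysis:
h(position 1) = 0.08·0 + 0.2·h(position 1) + 0.2·h(position 2) + 0.2·h(position 3) + 0.32·1
h(position 2) = 0.04·0 + 0.16·h(position 1) + 0.28·h(position 2) + 0.28·h(position 3) + 0.24·1
h(position 3) = 0.24·0 + 0.12·h(position 1) + 0.36·h(position 2) + 0.12·h(position 3) + 0.16·1
Solving: h(position 1) = 0.7227, h(position 2) = 0.7170, h(position 3) = 0.5737.
Starting from position 3, the probability is 0.5737.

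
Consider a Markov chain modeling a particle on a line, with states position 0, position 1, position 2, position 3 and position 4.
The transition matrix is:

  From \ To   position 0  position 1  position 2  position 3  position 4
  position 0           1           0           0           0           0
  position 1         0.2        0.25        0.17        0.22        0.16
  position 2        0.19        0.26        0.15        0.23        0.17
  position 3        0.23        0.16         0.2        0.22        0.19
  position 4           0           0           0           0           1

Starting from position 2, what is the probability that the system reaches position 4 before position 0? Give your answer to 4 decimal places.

0.4609

Let h(s) be the probability of absorption at position 4 starting from transient state s. Then h(position 4) = 1 and h(position 0) = 0. By first-step analysis:
h(position 1) = 0.2·0 + 0.25·h(position 1) + 0.17·h(position 2) + 0.22·h(position 3) + 0.16·1
h(position 2) = 0.19·0 + 0.26·h(position 1) + 0.15·h(position 2) + 0.23·h(position 3) + 0.17·1
h(position 3) = 0.23·0 + 0.16·h(position 1) + 0.2·h(position 2) + 0.22·h(position 3) + 0.19·1
Solving: h(position 1) = 0.4511, h(position 2) = 0.4609, h(position 3) = 0.4543.
Starting from position 2, the probability is 0.4609.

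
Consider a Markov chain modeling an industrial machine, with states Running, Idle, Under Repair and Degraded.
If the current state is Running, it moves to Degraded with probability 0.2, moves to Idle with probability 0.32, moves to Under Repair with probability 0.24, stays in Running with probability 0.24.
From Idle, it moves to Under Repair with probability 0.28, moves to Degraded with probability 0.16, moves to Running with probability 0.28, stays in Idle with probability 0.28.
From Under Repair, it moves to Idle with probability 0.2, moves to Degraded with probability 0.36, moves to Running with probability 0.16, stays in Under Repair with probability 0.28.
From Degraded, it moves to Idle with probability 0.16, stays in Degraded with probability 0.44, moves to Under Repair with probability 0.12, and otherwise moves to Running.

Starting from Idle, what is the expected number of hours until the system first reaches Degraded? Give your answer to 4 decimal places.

Let t(s) be the expected number of hours to first reach Degraded from state s, with t(Degraded) = 0. Conditioning on the first hour:
t(Running) = 1 + 0.24·t(Running) + 0.32·t(Idle) + 0.24·t(Under Repair)
t(Idle) = 1 + 0.28·t(Running) + 0.28·t(Idle) + 0.28·t(Under Repair)
t(Under Repair) = 1 + 0.16·t(Running) + 0.2·t(Idle) + 0.28·t(Under Repair)
Solving: t(Running) = 4.3337, t(Idle) = 4.4719, t(Under Repair) = 3.5941.
Expected hours from Idle to Degraded: 4.4719.

4.4719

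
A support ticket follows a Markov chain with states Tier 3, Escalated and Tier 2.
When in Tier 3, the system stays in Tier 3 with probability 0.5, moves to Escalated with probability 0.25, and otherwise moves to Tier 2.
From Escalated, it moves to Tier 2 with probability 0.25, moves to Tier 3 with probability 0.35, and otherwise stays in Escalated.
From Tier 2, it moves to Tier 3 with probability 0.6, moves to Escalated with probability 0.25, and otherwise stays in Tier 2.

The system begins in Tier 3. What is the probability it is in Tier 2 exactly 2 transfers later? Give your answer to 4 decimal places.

0.2250

Sum over the intermediate state after 1 transfer:
P = P(Tier 3→Tier 3)·P(Tier 3→Tier 2) + P(Tier 3→Escalated)·P(Escalated→Tier 2) + P(Tier 3→Tier 2)·P(Tier 2→Tier 2)
  = 0.5×0.25 + 0.25×0.25 + 0.25×0.15
  = 0.1250 + 0.0625 + 0.0375 = 0.2250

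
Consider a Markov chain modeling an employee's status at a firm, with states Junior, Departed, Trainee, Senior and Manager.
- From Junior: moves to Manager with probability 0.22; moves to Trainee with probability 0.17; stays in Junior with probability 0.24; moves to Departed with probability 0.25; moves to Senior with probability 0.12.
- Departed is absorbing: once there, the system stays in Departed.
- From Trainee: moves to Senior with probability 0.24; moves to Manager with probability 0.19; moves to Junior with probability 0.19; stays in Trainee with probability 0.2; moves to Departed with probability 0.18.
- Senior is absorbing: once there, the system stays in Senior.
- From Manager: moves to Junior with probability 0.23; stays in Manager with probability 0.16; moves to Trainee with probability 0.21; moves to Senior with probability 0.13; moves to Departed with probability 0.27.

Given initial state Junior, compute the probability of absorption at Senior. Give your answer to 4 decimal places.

Let h(s) be the probability of absorption at Senior starting from transient state s. Then h(Senior) = 1 and h(Departed) = 0. By first-step analysis:
h(Junior) = 0.24·h(Junior) + 0.25·0 + 0.17·h(Trainee) + 0.12·1 + 0.22·h(Manager)
h(Trainee) = 0.19·h(Junior) + 0.18·0 + 0.2·h(Trainee) + 0.24·1 + 0.19·h(Manager)
h(Manager) = 0.23·h(Junior) + 0.27·0 + 0.21·h(Trainee) + 0.13·1 + 0.16·h(Manager)
Solving: h(Junior) = 0.3739, h(Trainee) = 0.4783, h(Manager) = 0.3767.
Starting from Junior, the probability is 0.3739.

0.3739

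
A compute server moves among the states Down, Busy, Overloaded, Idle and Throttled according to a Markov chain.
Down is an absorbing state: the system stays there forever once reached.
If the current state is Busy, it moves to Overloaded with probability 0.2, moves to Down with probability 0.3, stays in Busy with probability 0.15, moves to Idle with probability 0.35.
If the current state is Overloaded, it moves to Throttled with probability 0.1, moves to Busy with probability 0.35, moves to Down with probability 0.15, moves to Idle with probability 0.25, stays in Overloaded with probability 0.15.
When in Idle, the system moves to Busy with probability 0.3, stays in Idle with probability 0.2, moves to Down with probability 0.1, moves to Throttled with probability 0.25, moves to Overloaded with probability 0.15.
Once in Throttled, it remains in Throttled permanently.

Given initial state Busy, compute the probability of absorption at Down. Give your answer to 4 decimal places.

0.7058

Let h(s) be the probability of absorption at Down starting from transient state s. Then h(Down) = 1 and h(Throttled) = 0. By first-step analysis:
h(Busy) = 0.3·1 + 0.15·h(Busy) + 0.2·h(Overloaded) + 0.35·h(Idle)
h(Overloaded) = 0.15·1 + 0.35·h(Busy) + 0.15·h(Overloaded) + 0.25·h(Idle) + 0.1·0
h(Idle) = 0.1·1 + 0.3·h(Busy) + 0.15·h(Overloaded) + 0.2·h(Idle) + 0.25·0
Solving: h(Busy) = 0.7058, h(Overloaded) = 0.6156, h(Idle) = 0.5051.
Starting from Busy, the probability is 0.7058.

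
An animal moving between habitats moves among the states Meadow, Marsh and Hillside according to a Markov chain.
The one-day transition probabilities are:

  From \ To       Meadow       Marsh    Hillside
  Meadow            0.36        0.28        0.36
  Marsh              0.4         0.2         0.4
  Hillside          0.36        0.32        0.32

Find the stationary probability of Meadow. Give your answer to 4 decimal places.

Let the stationary distribution be π with π = πP and π_1 + π_2 + π_3 = 1.
π_1 = 0.36·π_1 + 0.4·π_2 + 0.36·π_3
π_2 = 0.28·π_1 + 0.2·π_2 + 0.32·π_3
Solving with the normalization constraint gives π = (0.3709, 0.2725, 0.3566).
So the stationary probability of Meadow is 0.3709.

0.3709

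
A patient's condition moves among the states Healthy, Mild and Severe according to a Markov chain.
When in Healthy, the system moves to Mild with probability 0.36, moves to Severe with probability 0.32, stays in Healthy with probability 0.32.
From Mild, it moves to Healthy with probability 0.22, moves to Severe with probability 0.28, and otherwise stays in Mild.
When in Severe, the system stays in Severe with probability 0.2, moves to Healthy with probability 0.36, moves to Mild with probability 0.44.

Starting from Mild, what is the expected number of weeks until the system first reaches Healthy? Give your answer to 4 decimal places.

3.9017

Let t(s) be the expected number of weeks to first reach Healthy from state s, with t(Healthy) = 0. Conditioning on the first week:
t(Mild) = 1 + 0.5·t(Mild) + 0.28·t(Severe)
t(Severe) = 1 + 0.44·t(Mild) + 0.2·t(Severe)
Solving: t(Mild) = 3.9017, t(Severe) = 3.3960.
Expected weeks from Mild to Healthy: 3.9017.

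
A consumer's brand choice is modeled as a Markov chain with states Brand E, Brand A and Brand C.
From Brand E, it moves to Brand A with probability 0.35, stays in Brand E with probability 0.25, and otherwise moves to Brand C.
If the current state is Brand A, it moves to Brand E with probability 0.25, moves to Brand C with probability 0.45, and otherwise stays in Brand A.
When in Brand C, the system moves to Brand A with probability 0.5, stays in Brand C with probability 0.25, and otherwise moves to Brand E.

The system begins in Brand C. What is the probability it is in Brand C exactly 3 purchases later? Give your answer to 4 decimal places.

0.3600

Propagate the distribution vector 3 purchases from Brand C.
After 0 purchases: (0.0000, 0.0000, 1.0000)
After 1 purchase: (0.2500, 0.5000, 0.2500)
After 2 purchases: (0.2500, 0.3625, 0.3875)
After 3 purchases: (0.2500, 0.3900, 0.3600)
P(in Brand C after 3 purchases) = 0.3600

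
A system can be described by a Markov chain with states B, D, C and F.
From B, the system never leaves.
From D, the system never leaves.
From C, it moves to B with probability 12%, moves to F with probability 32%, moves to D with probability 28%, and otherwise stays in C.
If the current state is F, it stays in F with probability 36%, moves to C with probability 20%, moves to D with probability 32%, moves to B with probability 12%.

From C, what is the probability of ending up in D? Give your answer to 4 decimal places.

0.7097

Let h(s) be the probability of absorption at D starting from transient state s. Then h(D) = 1 and h(B) = 0. By first-step analysis:
h(C) = 0.12·0 + 0.28·1 + 0.28·h(C) + 0.32·h(F)
h(F) = 0.12·0 + 0.32·1 + 0.2·h(C) + 0.36·h(F)
Solving: h(C) = 0.7097, h(F) = 0.7218.
Starting from C, the probability is 0.7097.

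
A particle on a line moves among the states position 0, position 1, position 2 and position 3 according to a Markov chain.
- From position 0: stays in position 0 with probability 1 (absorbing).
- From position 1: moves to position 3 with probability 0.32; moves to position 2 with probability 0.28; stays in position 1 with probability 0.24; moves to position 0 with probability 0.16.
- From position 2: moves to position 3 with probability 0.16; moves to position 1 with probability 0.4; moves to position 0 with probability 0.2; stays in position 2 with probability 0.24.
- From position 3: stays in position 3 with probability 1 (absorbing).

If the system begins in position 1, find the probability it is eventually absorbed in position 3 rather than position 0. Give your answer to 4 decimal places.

Let h(s) be the probability of absorption at position 3 starting from transient state s. Then h(position 3) = 1 and h(position 0) = 0. By first-step analysis:
h(position 1) = 0.16·0 + 0.24·h(position 1) + 0.28·h(position 2) + 0.32·1
h(position 2) = 0.2·0 + 0.4·h(position 1) + 0.24·h(position 2) + 0.16·1
Solving: h(position 1) = 0.6186, h(position 2) = 0.5361.
Starting from position 1, the probability is 0.6186.

0.6186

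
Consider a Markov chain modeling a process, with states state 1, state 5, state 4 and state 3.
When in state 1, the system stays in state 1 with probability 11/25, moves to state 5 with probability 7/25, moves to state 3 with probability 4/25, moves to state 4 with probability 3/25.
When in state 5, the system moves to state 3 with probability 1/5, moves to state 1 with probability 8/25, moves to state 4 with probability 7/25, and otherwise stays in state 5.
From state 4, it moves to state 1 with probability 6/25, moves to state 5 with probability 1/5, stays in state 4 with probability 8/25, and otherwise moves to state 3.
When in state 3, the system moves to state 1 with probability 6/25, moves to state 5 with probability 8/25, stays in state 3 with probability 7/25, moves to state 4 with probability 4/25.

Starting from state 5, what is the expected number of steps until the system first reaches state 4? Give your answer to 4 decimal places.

Let t(s) be the expected number of steps to first reach state 4 from state s, with t(state 4) = 0. Conditioning on the first step:
t(state 1) = 1 + 0.44·t(state 1) + 0.28·t(state 5) + 0.16·t(state 3)
t(state 5) = 1 + 0.32·t(state 1) + 0.2·t(state 5) + 0.2·t(state 3)
t(state 3) = 1 + 0.24·t(state 1) + 0.32·t(state 5) + 0.28·t(state 3)
Solving: t(state 1) = 5.8690, t(state 5) = 4.9881, t(state 3) = 5.5622.
Expected steps from state 5 to state 4: 4.9881.

4.9881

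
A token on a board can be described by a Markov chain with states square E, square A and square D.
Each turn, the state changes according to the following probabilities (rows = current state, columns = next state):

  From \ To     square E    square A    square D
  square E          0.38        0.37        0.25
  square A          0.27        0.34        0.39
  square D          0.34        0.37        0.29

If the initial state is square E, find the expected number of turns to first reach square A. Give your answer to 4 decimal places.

2.7027

Let t(s) be the expected number of turns to first reach square A from state s, with t(square A) = 0. Conditioning on the first turn:
t(square E) = 1 + 0.38·t(square E) + 0.25·t(square D)
t(square D) = 1 + 0.34·t(square E) + 0.29·t(square D)
Solving: t(square E) = 2.7027, t(square D) = 2.7027.
Expected turns from square E to square A: 2.7027.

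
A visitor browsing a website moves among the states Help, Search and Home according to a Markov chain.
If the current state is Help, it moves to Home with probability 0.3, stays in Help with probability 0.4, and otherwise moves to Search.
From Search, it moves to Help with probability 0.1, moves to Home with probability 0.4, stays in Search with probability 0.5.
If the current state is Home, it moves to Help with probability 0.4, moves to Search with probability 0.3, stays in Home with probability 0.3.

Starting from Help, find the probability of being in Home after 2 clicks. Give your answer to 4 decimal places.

Sum over the intermediate state after 1 click:
P = P(Help→Help)·P(Help→Home) + P(Help→Search)·P(Search→Home) + P(Help→Home)·P(Home→Home)
  = 0.4×0.3 + 0.3×0.4 + 0.3×0.3
  = 0.1200 + 0.1200 + 0.0900 = 0.3300

0.3300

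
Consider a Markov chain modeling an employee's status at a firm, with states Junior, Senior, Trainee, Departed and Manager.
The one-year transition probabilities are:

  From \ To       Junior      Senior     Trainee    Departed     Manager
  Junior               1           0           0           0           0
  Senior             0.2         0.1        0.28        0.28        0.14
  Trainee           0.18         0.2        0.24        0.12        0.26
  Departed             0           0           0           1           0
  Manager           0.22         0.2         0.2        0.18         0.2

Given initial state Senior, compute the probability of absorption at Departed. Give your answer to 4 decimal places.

0.5268

Let h(s) be the probability of absorption at Departed starting from transient state s. Then h(Departed) = 1 and h(Junior) = 0. By first-step analysis:
h(Senior) = 0.2·0 + 0.1·h(Senior) + 0.28·h(Trainee) + 0.28·1 + 0.14·h(Manager)
h(Trainee) = 0.18·0 + 0.2·h(Senior) + 0.24·h(Trainee) + 0.12·1 + 0.26·h(Manager)
h(Manager) = 0.22·0 + 0.2·h(Senior) + 0.2·h(Trainee) + 0.18·1 + 0.2·h(Manager)
Solving: h(Senior) = 0.5268, h(Trainee) = 0.4577, h(Manager) = 0.4711.
Starting from Senior, the probability is 0.5268.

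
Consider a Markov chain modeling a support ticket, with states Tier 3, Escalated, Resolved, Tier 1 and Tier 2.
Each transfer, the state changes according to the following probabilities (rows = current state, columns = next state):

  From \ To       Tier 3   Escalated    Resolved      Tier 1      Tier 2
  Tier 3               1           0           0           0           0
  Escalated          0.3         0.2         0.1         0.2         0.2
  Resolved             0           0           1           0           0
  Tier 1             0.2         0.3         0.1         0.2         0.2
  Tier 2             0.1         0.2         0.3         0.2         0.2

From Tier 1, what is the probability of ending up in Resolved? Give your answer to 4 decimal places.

0.4053

Let h(s) be the probability of absorption at Resolved starting from transient state s. Then h(Resolved) = 1 and h(Tier 3) = 0. By first-step analysis:
h(Escalated) = 0.3·0 + 0.2·h(Escalated) + 0.1·1 + 0.2·h(Tier 1) + 0.2·h(Tier 2)
h(Tier 1) = 0.2·0 + 0.3·h(Escalated) + 0.1·1 + 0.2·h(Tier 1) + 0.2·h(Tier 2)
h(Tier 2) = 0.1·0 + 0.2·h(Escalated) + 0.3·1 + 0.2·h(Tier 1) + 0.2·h(Tier 2)
Solving: h(Escalated) = 0.3684, h(Tier 1) = 0.4053, h(Tier 2) = 0.5684.
Starting from Tier 1, the probability is 0.4053.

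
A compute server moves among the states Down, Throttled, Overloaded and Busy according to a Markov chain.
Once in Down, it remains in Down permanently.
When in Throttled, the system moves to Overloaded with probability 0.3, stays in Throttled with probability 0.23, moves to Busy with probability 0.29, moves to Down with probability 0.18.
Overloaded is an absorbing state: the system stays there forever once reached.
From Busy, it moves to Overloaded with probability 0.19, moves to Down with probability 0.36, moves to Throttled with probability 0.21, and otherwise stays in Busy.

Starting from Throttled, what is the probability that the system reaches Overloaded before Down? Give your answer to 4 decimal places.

Let h(s) be the probability of absorption at Overloaded starting from transient state s. Then h(Overloaded) = 1 and h(Down) = 0. By first-step analysis:
h(Throttled) = 0.18·0 + 0.23·h(Throttled) + 0.3·1 + 0.29·h(Busy)
h(Busy) = 0.36·0 + 0.21·h(Throttled) + 0.19·1 + 0.24·h(Busy)
Solving: h(Throttled) = 0.5400, h(Busy) = 0.3992.
Starting from Throttled, the probability is 0.5400.

0.5400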